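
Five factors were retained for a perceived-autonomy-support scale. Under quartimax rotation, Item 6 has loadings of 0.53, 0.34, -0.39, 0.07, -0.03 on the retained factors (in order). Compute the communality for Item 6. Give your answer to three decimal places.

0.554

h² = 0.53² + 0.34² + (-0.39)² + 0.07² + (-0.03)² = 0.2809 + 0.1156 + 0.1521 + 0.0049 + 0.0009 = 0.5544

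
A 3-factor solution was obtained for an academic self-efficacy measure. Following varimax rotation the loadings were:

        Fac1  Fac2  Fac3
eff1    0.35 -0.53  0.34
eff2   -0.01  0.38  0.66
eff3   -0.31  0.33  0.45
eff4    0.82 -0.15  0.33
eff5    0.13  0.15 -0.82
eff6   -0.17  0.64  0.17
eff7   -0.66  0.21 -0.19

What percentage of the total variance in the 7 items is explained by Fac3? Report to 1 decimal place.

22.9%

SS loadings for Fac3 = 0.34² + 0.66² + 0.45² + 0.33² + (-0.82)² + 0.17² + (-0.19)² = 1.6000
With 7 standardized items, total variance = 7. Proportion = 1.6000/7 = 0.2286 → 22.86%.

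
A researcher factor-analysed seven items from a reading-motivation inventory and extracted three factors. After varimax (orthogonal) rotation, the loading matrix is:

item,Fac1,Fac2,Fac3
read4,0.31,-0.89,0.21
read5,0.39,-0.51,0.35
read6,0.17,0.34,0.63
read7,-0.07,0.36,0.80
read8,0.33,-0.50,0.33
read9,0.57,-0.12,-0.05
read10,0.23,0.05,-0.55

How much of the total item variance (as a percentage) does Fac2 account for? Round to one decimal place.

SS loadings for Fac2 = (-0.89)² + (-0.51)² + 0.34² + 0.36² + (-0.50)² + (-0.12)² + 0.05² = 1.5643
With 7 standardized items, total variance = 7. Proportion = 1.5643/7 = 0.2235 → 22.35%.

22.3%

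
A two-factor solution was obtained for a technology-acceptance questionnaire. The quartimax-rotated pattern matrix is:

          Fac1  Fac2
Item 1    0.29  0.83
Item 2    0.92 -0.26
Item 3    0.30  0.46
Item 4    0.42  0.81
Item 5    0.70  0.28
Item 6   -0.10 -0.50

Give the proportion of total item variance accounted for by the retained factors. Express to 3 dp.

0.608

Communalities: 0.7730, 0.9140, 0.3016, 0.8325, 0.5684, 0.2600; Σh² = 3.6495.
Total variance with 6 standardized items is 6, so the solution explains 3.6495/6 = 0.6082.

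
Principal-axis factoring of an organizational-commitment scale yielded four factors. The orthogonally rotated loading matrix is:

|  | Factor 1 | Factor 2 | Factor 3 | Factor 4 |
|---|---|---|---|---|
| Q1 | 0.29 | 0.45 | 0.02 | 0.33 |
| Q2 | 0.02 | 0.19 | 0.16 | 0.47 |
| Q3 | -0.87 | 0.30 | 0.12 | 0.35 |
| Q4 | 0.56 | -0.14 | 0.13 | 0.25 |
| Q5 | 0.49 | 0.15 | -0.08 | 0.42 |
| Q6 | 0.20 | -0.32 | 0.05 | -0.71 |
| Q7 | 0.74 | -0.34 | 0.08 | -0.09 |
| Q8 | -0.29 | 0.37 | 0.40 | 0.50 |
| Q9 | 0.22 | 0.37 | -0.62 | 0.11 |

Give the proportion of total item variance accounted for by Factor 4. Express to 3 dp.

SS loadings for Factor 4 = 0.33² + 0.47² + 0.35² + 0.25² + 0.42² + (-0.71)² + (-0.09)² + 0.50² + 0.11² = 1.4655
Proportion of variance = 1.4655 / 9 = 0.1628.

0.163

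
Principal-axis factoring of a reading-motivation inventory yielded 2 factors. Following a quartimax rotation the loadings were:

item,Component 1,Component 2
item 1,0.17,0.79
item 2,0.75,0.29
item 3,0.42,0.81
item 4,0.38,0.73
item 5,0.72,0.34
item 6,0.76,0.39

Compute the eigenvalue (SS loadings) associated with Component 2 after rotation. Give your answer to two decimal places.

SS loadings for Component 2 = 0.79² + 0.29² + 0.81² + 0.73² + 0.34² + 0.39² = 0.6241 + 0.0841 + 0.6561 + 0.5329 + 0.1156 + 0.1521 = 2.1649

2.16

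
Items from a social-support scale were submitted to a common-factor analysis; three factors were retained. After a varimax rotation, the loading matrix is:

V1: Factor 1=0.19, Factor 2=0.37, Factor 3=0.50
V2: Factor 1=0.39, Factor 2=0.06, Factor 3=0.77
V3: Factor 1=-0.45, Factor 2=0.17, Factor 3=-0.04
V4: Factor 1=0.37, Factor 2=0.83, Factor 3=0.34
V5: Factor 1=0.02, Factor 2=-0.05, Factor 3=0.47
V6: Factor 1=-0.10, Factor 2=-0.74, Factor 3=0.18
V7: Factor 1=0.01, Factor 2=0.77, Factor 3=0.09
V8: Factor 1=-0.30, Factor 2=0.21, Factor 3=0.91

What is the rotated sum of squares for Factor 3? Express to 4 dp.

2.0496

SS loadings for Factor 3 = 0.50² + 0.77² + (-0.04)² + 0.34² + 0.47² + 0.18² + 0.09² + 0.91² = 0.2500 + 0.5929 + 0.0016 + 0.1156 + 0.2209 + 0.0324 + 0.0081 + 0.8281 = 2.0496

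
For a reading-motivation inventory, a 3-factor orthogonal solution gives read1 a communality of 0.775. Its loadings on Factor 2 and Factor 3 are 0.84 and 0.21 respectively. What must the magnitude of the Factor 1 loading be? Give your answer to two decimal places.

Under orthogonal rotation h² = Σλ², so λ_Factor 1² = h² − (0.7497) = 0.775 − 0.7497 = 0.0253.
|λ| = √0.0253 = 0.1591.

0.16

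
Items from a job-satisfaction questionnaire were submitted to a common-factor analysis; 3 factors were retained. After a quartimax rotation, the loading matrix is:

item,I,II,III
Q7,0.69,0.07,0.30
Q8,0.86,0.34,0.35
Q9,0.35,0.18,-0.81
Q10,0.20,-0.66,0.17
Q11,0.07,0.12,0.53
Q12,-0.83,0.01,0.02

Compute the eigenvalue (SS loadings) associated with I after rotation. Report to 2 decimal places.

2.07

SS loadings for I = 0.69² + 0.86² + 0.35² + 0.20² + 0.07² + (-0.83)² = 0.4761 + 0.7396 + 0.1225 + 0.0400 + 0.0049 + 0.6889 = 2.0720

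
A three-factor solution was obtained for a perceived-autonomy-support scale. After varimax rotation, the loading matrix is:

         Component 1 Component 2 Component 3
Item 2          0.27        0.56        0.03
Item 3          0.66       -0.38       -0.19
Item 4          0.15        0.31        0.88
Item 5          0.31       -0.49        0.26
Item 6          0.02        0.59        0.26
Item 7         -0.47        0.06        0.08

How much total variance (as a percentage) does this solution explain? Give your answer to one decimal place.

Communalities: 0.3874, 0.6161, 0.8930, 0.4038, 0.4161, 0.2309; Σh² = 2.9473.
Total variance with 6 standardized items is 6, so the solution explains 2.9473/6 = 0.4912 = 49.12%.

49.1%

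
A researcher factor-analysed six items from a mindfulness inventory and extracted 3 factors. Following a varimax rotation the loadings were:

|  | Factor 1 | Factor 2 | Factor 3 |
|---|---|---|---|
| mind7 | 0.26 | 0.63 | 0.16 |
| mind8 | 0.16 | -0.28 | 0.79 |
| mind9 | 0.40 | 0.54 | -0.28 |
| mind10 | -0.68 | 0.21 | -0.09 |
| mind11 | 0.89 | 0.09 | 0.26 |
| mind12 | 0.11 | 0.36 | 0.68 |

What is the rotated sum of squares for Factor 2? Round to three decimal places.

0.949

SS loadings for Factor 2 = 0.63² + (-0.28)² + 0.54² + 0.21² + 0.09² + 0.36² = 0.3969 + 0.0784 + 0.2916 + 0.0441 + 0.0081 + 0.1296 = 0.9487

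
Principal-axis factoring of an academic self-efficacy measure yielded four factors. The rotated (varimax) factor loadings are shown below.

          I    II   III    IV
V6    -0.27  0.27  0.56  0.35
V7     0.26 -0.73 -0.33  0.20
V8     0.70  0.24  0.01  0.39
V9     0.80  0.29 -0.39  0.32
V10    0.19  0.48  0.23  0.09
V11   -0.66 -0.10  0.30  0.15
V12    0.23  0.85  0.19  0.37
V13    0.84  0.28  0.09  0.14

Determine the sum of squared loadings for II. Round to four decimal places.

SS loadings for II = 0.27² + (-0.73)² + 0.24² + 0.29² + 0.48² + (-0.10)² + 0.85² + 0.28² = 0.0729 + 0.5329 + 0.0576 + 0.0841 + 0.2304 + 0.0100 + 0.7225 + 0.0784 = 1.7888

1.7888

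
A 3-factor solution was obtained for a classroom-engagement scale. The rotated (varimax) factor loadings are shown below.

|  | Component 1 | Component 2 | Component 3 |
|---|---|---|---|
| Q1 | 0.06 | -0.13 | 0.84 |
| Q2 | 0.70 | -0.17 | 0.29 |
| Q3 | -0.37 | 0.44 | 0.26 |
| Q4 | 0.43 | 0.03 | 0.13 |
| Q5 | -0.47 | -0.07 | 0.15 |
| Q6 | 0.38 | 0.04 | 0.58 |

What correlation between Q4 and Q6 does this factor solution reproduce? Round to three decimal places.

0.240

r̂ = Σ λ_i·λ_j across factors = (0.43)(0.38) + (0.03)(0.04) + (0.13)(0.58)
  = +0.1634 +0.0012 +0.0754 = 0.2400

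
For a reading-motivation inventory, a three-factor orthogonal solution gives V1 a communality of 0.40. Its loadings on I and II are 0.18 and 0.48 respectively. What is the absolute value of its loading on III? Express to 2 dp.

Under orthogonal rotation h² = Σλ², so λ_III² = h² − (0.2628) = 0.40 − 0.2628 = 0.1372.
|λ| = √0.1372 = 0.3704.

0.37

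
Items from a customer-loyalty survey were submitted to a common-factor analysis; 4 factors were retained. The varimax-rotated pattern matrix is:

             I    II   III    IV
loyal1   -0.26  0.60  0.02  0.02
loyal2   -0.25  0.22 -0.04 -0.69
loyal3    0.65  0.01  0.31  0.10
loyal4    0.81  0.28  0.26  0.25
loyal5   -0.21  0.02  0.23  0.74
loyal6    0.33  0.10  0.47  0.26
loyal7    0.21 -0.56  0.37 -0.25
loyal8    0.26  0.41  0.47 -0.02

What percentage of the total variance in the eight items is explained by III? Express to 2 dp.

9.97%

SS loadings for III = 0.02² + (-0.04)² + 0.31² + 0.26² + 0.23² + 0.47² + 0.37² + 0.47² = 0.7973
With 8 standardized items, total variance = 8. Proportion = 0.7973/8 = 0.0997 → 9.97%.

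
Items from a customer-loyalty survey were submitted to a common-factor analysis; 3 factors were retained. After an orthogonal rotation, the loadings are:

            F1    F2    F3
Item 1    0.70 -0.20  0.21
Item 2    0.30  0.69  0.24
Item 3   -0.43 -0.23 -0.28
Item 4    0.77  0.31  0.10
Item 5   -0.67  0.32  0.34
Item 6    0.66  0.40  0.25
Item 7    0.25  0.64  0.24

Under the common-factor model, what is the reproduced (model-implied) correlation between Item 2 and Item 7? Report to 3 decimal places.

r̂ = Σ λ_i·λ_j across factors = (0.30)(0.25) + (0.69)(0.64) + (0.24)(0.24)
  = +0.0750 +0.4416 +0.0576 = 0.5742

0.574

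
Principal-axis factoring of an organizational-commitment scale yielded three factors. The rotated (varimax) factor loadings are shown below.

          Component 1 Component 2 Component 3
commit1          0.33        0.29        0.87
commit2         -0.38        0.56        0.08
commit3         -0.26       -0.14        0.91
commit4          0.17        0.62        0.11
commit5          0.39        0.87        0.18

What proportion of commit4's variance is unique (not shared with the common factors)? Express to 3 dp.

0.575

h² = 0.17² + 0.62² + 0.11² = 0.0289 + 0.3844 + 0.0121 = 0.4254
Uniqueness u² = 1 − h² = 1 − 0.4254 = 0.5746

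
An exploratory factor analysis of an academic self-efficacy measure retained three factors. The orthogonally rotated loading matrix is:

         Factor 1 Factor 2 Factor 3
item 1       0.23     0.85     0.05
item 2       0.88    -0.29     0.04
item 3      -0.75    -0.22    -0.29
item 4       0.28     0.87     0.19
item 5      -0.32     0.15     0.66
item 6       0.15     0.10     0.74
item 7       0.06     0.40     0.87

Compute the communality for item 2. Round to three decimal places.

h² = 0.88² + (-0.29)² + 0.04² = 0.7744 + 0.0841 + 0.0016 = 0.8601

0.860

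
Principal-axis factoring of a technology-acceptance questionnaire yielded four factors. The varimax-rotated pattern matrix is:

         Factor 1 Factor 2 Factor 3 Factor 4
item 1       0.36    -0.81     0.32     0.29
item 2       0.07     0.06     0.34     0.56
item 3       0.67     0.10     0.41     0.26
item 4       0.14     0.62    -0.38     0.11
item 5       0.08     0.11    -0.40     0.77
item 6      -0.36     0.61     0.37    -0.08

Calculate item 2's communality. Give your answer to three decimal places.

0.438

h² = 0.07² + 0.06² + 0.34² + 0.56² = 0.0049 + 0.0036 + 0.1156 + 0.3136 = 0.4377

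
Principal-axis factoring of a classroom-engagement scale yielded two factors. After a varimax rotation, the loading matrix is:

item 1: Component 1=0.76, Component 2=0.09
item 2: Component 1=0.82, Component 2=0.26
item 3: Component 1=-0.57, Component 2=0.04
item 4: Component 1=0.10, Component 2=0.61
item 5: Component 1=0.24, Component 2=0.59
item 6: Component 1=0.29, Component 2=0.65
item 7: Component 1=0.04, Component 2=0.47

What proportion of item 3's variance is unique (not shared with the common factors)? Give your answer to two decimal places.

0.67

h² = (-0.57)² + 0.04² = 0.3249 + 0.0016 = 0.3265
Uniqueness u² = 1 − h² = 1 − 0.3265 = 0.6735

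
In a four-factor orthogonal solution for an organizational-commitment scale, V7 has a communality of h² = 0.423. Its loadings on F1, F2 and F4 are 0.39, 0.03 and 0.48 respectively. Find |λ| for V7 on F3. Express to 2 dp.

0.20

Under orthogonal rotation h² = Σλ², so λ_F3² = h² − (0.3834) = 0.423 − 0.3834 = 0.0396.
|λ| = √0.0396 = 0.1990.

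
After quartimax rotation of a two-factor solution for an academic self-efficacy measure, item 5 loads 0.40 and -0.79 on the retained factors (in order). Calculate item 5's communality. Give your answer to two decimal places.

h² = 0.40² + (-0.79)² = 0.1600 + 0.6241 = 0.7841

0.78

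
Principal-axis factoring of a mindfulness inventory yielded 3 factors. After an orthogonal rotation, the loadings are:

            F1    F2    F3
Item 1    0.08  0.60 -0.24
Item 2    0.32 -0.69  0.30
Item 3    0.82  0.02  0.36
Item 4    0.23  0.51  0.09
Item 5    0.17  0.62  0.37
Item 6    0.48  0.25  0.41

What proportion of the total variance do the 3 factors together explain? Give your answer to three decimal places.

SS loadings by factor: 1.0934, 1.5435, 0.5903; total = 3.2272.
Total variance with 6 standardized items is 6, so the solution explains 3.2272/6 = 0.5379.

0.538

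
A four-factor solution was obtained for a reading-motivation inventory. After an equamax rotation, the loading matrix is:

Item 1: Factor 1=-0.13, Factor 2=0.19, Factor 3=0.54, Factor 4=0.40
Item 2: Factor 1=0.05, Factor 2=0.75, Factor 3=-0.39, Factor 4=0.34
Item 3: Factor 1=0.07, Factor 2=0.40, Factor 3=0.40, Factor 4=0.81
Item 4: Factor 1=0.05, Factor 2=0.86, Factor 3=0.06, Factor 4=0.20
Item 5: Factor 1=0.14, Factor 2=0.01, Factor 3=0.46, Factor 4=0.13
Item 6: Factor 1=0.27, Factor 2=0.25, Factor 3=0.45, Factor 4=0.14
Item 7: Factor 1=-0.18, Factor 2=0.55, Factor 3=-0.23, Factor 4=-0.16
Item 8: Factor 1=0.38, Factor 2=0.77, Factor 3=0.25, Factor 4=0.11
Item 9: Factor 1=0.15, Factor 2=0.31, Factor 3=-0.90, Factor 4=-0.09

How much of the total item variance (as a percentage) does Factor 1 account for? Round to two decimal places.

SS loadings for Factor 1 = (-0.13)² + 0.05² + 0.07² + 0.05² + 0.14² + 0.27² + (-0.18)² + 0.38² + 0.15² = 0.3186
With 9 standardized items, total variance = 9. Proportion = 0.3186/9 = 0.0354 → 3.54%.

3.54%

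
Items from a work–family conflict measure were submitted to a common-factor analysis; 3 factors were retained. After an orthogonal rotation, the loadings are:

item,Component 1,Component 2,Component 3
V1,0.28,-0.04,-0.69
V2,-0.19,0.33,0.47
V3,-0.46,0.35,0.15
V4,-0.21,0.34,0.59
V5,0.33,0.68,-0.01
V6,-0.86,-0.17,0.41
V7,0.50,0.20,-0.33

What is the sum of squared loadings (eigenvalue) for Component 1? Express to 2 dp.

1.47

SS loadings for Component 1 = 0.28² + (-0.19)² + (-0.46)² + (-0.21)² + 0.33² + (-0.86)² + 0.50² = 0.0784 + 0.0361 + 0.2116 + 0.0441 + 0.1089 + 0.7396 + 0.2500 = 1.4687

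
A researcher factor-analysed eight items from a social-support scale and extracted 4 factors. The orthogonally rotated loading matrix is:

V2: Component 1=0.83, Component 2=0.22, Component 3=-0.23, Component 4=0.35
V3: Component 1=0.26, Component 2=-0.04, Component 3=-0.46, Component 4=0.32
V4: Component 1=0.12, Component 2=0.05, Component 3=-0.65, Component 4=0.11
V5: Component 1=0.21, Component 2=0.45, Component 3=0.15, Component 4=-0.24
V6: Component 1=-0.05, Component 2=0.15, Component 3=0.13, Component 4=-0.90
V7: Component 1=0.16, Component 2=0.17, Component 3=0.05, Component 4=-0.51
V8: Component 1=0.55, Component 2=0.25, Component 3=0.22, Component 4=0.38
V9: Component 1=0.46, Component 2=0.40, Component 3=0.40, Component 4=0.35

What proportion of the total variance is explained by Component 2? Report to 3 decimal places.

0.066

SS loadings for Component 2 = 0.22² + (-0.04)² + 0.05² + 0.45² + 0.15² + 0.17² + 0.25² + 0.40² = 0.5289
Proportion of variance = 0.5289 / 8 = 0.0661.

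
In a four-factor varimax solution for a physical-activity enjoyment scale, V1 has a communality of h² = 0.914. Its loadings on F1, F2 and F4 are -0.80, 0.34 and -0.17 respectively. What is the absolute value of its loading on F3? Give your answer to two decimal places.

Under orthogonal rotation h² = Σλ², so λ_F3² = h² − (0.7845) = 0.914 − 0.7845 = 0.1295.
|λ| = √0.1295 = 0.3599.

0.36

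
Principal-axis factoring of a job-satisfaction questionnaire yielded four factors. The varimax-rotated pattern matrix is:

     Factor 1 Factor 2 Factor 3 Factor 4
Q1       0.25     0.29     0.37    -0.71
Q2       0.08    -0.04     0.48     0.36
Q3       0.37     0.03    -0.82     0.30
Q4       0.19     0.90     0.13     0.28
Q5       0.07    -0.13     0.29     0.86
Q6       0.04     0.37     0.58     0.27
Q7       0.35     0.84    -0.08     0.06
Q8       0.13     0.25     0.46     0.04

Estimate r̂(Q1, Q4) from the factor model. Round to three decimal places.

r̂ = Σ λ_i·λ_j across factors = (0.25)(0.19) + (0.29)(0.90) + (0.37)(0.13) + (-0.71)(0.28)
  = +0.0475 +0.2610 +0.0481 -0.1988 = 0.1578

0.158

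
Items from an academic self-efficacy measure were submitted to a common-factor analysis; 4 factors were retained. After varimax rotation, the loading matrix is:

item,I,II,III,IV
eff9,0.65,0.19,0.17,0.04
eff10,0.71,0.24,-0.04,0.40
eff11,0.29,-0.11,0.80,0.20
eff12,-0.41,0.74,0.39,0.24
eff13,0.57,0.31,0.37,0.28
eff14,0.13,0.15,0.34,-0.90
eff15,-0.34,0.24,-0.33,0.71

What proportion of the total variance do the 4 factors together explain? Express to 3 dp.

SS loadings by factor: 1.6362, 0.8296, 1.1840, 1.6517; total = 5.3015.
Total variance with 7 standardized items is 7, so the solution explains 5.3015/7 = 0.7574.

0.757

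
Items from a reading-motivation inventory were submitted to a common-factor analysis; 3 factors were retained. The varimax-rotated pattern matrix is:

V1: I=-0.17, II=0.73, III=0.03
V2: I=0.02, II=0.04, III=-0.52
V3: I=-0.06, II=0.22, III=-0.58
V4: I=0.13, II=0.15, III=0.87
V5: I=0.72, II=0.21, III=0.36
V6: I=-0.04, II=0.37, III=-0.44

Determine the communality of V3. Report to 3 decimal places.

0.388

h² = (-0.06)² + 0.22² + (-0.58)² = 0.0036 + 0.0484 + 0.3364 = 0.3884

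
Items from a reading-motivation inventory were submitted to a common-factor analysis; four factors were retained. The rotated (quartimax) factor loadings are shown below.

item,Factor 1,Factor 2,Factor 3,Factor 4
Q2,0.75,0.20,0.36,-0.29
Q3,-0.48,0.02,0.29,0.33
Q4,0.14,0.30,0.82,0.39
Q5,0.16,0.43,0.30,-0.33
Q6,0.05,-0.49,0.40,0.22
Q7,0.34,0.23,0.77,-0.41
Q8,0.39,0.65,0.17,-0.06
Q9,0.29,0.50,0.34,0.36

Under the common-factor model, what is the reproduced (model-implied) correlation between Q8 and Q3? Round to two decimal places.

r̂ = Σ λ_i·λ_j across factors = (0.39)(-0.48) + (0.65)(0.02) + (0.17)(0.29) + (-0.06)(0.33)
  = -0.1872 +0.0130 +0.0493 -0.0198 = -0.1447

-0.14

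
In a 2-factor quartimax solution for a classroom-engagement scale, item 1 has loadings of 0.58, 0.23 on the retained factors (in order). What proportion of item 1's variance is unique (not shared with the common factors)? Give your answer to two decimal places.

h² = 0.58² + 0.23² = 0.3364 + 0.0529 = 0.3893
Uniqueness u² = 1 − h² = 1 − 0.3893 = 0.6107

0.61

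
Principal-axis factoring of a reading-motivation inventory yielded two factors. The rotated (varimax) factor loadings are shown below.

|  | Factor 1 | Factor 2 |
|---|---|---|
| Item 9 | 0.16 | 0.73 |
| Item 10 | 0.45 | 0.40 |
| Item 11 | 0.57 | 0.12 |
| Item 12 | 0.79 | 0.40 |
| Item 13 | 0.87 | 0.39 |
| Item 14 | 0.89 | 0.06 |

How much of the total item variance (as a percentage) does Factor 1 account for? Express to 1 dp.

SS loadings for Factor 1 = 0.16² + 0.45² + 0.57² + 0.79² + 0.87² + 0.89² = 2.7261
With 6 standardized items, total variance = 6. Proportion = 2.7261/6 = 0.4544 → 45.44%.

45.4%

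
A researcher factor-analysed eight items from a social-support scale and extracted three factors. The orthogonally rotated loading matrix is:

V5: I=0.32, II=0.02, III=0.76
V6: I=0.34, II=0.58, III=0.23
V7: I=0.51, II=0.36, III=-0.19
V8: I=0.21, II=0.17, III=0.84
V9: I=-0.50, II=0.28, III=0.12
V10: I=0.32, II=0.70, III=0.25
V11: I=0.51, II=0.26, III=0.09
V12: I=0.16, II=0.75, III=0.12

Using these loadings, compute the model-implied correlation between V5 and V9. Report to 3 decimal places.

-0.063

r̂ = Σ λ_i·λ_j across factors = (0.32)(-0.50) + (0.02)(0.28) + (0.76)(0.12)
  = -0.1600 +0.0056 +0.0912 = -0.0632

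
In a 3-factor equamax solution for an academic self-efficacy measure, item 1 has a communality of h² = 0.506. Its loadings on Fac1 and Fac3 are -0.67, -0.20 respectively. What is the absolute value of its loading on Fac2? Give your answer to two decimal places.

0.13

Under orthogonal rotation h² = Σλ², so λ_Fac2² = h² − (0.4889) = 0.506 − 0.4889 = 0.0171.
|λ| = √0.0171 = 0.1308.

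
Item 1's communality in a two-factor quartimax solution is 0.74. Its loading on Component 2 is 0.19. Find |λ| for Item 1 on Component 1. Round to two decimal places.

0.84

Under orthogonal rotation h² = Σλ², so λ_Component 1² = h² − (0.0361) = 0.74 − 0.0361 = 0.7039.
|λ| = √0.7039 = 0.8390.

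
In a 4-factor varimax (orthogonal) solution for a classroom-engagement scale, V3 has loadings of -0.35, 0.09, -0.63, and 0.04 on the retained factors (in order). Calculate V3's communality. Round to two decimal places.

0.53

h² = (-0.35)² + 0.09² + (-0.63)² + 0.04² = 0.1225 + 0.0081 + 0.3969 + 0.0016 = 0.5291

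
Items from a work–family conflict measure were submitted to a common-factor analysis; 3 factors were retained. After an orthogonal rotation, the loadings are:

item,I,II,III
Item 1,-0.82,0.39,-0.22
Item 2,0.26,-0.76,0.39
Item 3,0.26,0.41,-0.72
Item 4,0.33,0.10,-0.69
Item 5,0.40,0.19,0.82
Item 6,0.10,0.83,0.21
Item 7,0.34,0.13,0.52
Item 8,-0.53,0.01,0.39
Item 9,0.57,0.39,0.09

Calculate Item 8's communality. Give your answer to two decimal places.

0.43

h² = (-0.53)² + 0.01² + 0.39² = 0.2809 + 0.0001 + 0.1521 = 0.4331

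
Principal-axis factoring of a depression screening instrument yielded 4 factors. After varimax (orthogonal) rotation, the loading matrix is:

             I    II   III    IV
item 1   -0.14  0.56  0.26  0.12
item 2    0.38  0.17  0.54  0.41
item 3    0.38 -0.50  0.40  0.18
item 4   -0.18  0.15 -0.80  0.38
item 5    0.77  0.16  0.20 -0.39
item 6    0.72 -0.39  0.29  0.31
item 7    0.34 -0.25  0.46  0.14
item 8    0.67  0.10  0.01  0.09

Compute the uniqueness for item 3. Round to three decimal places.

0.413

h² = 0.38² + (-0.50)² + 0.40² + 0.18² = 0.1444 + 0.2500 + 0.1600 + 0.0324 = 0.5868
Uniqueness u² = 1 − h² = 1 − 0.5868 = 0.4132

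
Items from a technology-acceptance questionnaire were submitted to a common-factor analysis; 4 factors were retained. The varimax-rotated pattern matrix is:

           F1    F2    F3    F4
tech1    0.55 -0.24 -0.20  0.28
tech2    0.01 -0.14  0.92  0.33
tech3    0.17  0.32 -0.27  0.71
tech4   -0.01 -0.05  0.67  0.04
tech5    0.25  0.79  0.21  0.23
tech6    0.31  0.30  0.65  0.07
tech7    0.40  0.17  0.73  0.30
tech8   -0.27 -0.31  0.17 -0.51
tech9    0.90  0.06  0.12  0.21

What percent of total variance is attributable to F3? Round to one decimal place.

27.2%

SS loadings for F3 = (-0.20)² + 0.92² + (-0.27)² + 0.67² + 0.21² + 0.65² + 0.73² + 0.17² + 0.12² = 2.4510
With 9 standardized items, total variance = 9. Proportion = 2.4510/9 = 0.2723 → 27.23%.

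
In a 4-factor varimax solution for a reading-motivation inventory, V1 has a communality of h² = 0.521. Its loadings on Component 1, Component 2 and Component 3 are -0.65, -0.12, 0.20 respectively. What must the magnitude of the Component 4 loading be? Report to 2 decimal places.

Under orthogonal rotation h² = Σλ², so λ_Component 4² = h² − (0.4769) = 0.521 − 0.4769 = 0.0441.
|λ| = √0.0441 = 0.2100.

0.21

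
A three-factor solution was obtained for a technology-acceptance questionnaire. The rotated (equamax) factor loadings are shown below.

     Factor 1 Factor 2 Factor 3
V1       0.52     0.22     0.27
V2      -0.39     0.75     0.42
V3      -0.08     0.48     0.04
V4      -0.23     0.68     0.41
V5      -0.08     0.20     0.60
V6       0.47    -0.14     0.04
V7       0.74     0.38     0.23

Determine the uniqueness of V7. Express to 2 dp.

h² = 0.74² + 0.38² + 0.23² = 0.5476 + 0.1444 + 0.0529 = 0.7449
Uniqueness u² = 1 − h² = 1 − 0.7449 = 0.2551

0.26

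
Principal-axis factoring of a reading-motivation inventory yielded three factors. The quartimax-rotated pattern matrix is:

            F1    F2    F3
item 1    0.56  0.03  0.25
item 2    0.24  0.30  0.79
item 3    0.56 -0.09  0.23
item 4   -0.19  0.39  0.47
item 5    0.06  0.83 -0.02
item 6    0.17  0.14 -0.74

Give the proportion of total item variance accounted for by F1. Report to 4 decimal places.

0.1256

SS loadings for F1 = 0.56² + 0.24² + 0.56² + (-0.19)² + 0.06² + 0.17² = 0.7534
Proportion of variance = 0.7534 / 6 = 0.1256.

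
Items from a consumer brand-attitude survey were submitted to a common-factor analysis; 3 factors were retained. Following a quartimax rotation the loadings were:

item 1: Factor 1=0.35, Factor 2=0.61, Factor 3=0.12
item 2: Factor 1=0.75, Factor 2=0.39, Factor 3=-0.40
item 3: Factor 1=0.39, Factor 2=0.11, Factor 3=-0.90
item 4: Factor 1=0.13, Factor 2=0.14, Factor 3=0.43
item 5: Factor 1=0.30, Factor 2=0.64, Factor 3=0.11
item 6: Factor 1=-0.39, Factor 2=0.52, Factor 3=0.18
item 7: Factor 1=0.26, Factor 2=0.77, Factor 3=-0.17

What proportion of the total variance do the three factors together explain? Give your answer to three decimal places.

0.605

Communalities: 0.5090, 0.8746, 0.9742, 0.2214, 0.5117, 0.4549, 0.6894; Σh² = 4.2352.
Total variance with 7 standardized items is 7, so the solution explains 4.2352/7 = 0.6050.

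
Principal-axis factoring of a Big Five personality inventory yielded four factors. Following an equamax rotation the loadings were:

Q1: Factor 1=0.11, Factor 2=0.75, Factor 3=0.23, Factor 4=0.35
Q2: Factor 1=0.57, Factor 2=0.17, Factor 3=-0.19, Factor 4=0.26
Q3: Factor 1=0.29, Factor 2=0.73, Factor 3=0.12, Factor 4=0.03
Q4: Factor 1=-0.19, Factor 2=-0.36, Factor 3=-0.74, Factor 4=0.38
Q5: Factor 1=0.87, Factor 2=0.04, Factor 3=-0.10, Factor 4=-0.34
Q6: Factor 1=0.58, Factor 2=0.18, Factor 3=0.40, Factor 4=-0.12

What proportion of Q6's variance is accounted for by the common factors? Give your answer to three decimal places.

0.543

h² = 0.58² + 0.18² + 0.40² + (-0.12)² = 0.3364 + 0.0324 + 0.1600 + 0.0144 = 0.5432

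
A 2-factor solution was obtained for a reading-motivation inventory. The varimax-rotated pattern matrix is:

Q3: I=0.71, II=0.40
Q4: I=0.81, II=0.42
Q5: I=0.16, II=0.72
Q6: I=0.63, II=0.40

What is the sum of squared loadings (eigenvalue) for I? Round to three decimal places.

1.583

SS loadings for I = 0.71² + 0.81² + 0.16² + 0.63² = 0.5041 + 0.6561 + 0.0256 + 0.3969 = 1.5827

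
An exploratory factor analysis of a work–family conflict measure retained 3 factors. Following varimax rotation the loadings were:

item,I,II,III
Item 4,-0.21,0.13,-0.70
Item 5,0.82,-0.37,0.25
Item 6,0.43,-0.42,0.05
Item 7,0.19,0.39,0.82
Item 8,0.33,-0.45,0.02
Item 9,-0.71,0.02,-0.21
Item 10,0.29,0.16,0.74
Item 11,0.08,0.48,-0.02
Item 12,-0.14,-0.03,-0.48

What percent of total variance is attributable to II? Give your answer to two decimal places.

10.47%

SS loadings for II = 0.13² + (-0.37)² + (-0.42)² + 0.39² + (-0.45)² + 0.02² + 0.16² + 0.48² + (-0.03)² = 0.9421
With 9 standardized items, total variance = 9. Proportion = 0.9421/9 = 0.1047 → 10.47%.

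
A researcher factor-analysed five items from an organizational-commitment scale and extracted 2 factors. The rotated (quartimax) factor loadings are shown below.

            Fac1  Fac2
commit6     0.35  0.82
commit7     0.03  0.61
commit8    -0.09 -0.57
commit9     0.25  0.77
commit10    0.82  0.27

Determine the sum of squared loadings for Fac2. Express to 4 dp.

2.0352

SS loadings for Fac2 = 0.82² + 0.61² + (-0.57)² + 0.77² + 0.27² = 0.6724 + 0.3721 + 0.3249 + 0.5929 + 0.0729 = 2.0352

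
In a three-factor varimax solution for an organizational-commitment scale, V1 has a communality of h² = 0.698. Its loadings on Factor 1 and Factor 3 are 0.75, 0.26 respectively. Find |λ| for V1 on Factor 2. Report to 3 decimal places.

Under orthogonal rotation h² = Σλ², so λ_Factor 2² = h² − (0.6301) = 0.698 − 0.6301 = 0.0679.
|λ| = √0.0679 = 0.2606.

0.261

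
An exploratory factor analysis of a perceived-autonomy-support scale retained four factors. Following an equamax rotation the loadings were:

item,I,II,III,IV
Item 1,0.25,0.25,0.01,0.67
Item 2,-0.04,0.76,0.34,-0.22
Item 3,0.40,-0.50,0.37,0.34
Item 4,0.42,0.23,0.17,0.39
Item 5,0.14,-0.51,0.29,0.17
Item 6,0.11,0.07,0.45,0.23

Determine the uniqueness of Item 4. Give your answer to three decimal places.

0.590

h² = 0.42² + 0.23² + 0.17² + 0.39² = 0.1764 + 0.0529 + 0.0289 + 0.1521 = 0.4103
Uniqueness u² = 1 − h² = 1 − 0.4103 = 0.5897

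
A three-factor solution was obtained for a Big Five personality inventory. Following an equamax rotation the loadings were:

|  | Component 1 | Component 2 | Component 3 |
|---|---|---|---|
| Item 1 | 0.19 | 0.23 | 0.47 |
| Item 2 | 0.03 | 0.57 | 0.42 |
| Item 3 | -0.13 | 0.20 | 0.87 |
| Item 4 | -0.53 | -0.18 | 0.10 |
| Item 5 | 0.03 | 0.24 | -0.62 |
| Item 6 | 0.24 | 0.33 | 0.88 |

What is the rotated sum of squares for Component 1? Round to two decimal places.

0.39

SS loadings for Component 1 = 0.19² + 0.03² + (-0.13)² + (-0.53)² + 0.03² + 0.24² = 0.0361 + 0.0009 + 0.0169 + 0.2809 + 0.0009 + 0.0576 = 0.3933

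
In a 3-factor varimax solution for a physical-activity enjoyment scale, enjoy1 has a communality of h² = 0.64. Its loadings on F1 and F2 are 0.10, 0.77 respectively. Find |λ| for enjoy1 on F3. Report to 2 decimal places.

Under orthogonal rotation h² = Σλ², so λ_F3² = h² − (0.6029) = 0.64 − 0.6029 = 0.0371.
|λ| = √0.0371 = 0.1926.

0.19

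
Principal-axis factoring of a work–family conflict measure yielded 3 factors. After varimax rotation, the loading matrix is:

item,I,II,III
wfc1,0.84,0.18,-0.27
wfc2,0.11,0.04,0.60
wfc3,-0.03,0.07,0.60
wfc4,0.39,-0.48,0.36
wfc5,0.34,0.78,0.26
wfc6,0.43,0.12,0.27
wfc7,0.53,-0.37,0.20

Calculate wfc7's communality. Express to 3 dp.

h² = 0.53² + (-0.37)² + 0.20² = 0.2809 + 0.1369 + 0.0400 = 0.4578

0.458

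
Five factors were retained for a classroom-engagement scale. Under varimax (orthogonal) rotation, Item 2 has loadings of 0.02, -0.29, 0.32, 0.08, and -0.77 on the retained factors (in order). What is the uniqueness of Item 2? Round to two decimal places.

0.21

h² = 0.02² + (-0.29)² + 0.32² + 0.08² + (-0.77)² = 0.0004 + 0.0841 + 0.1024 + 0.0064 + 0.5929 = 0.7862
Uniqueness u² = 1 − h² = 1 − 0.7862 = 0.2138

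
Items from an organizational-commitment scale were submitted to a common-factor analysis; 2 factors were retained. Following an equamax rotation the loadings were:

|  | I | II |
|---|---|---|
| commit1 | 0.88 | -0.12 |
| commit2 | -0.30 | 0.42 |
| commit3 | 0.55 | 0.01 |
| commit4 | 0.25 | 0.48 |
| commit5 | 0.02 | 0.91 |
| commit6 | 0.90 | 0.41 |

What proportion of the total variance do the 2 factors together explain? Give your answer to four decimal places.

Communalities: 0.7888, 0.2664, 0.3026, 0.2929, 0.8285, 0.9781; Σh² = 3.4573.
Total variance with 6 standardized items is 6, so the solution explains 3.4573/6 = 0.5762.

0.5762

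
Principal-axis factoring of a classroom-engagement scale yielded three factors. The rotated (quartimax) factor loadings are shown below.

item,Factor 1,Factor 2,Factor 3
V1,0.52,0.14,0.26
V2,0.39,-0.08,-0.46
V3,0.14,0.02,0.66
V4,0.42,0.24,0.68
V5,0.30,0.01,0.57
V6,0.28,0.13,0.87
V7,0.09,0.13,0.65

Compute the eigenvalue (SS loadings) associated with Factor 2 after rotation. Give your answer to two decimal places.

SS loadings for Factor 2 = 0.14² + (-0.08)² + 0.02² + 0.24² + 0.01² + 0.13² + 0.13² = 0.0196 + 0.0064 + 0.0004 + 0.0576 + 0.0001 + 0.0169 + 0.0169 = 0.1179

0.12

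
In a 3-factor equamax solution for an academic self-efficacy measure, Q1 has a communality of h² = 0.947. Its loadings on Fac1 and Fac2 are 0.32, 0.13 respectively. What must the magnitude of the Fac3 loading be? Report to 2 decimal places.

Under orthogonal rotation h² = Σλ², so λ_Fac3² = h² − (0.1193) = 0.947 − 0.1193 = 0.8277.
|λ| = √0.8277 = 0.9098.

0.91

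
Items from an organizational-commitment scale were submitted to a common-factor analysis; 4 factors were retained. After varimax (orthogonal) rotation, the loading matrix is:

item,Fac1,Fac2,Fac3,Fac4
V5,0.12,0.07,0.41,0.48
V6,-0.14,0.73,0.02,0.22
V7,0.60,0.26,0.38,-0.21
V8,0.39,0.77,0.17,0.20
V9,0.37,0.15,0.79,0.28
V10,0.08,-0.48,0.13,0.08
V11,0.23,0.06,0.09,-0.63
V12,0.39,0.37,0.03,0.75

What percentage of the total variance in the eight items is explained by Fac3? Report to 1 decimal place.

12.4%

SS loadings for Fac3 = 0.41² + 0.02² + 0.38² + 0.17² + 0.79² + 0.13² + 0.09² + 0.03² = 0.9918
With 8 standardized items, total variance = 8. Proportion = 0.9918/8 = 0.1240 → 12.40%.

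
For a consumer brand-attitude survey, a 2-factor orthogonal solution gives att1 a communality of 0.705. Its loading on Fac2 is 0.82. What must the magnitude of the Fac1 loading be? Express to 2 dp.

Under orthogonal rotation h² = Σλ², so λ_Fac1² = h² − (0.6724) = 0.705 − 0.6724 = 0.0326.
|λ| = √0.0326 = 0.1806.

0.18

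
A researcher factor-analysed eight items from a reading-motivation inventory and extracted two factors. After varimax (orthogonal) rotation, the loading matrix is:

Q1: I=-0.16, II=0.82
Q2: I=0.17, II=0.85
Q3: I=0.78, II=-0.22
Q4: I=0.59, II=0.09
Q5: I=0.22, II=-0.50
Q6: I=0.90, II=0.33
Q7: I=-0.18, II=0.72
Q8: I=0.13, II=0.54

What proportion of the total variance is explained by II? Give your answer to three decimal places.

SS loadings for II = 0.82² + 0.85² + (-0.22)² + 0.09² + (-0.50)² + 0.33² + 0.72² + 0.54² = 2.6203
Proportion of variance = 2.6203 / 8 = 0.3275.

0.328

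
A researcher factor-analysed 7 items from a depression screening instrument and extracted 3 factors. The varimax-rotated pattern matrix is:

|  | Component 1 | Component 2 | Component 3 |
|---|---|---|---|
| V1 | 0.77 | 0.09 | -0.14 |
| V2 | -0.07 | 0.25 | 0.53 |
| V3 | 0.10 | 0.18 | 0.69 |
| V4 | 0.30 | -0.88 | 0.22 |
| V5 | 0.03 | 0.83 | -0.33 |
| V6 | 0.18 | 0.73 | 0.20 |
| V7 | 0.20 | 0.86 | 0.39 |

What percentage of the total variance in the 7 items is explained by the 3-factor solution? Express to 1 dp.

Communalities: 0.6206, 0.3483, 0.5185, 0.9128, 0.7987, 0.6053, 0.9317; Σh² = 4.7359.
Total variance with 7 standardized items is 7, so the solution explains 4.7359/7 = 0.6766 = 67.66%.

67.7%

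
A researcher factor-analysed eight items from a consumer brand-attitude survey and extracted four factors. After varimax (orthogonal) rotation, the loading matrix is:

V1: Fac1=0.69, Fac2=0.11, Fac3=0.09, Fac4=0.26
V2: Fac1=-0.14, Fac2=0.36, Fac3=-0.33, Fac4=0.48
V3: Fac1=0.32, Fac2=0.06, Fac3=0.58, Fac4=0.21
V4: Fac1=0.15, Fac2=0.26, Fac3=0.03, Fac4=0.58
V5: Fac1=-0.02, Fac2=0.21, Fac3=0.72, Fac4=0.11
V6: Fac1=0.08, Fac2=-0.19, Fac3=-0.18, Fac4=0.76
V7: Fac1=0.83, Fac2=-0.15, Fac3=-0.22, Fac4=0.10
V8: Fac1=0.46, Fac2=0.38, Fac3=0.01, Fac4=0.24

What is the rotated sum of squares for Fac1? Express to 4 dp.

1.5279

SS loadings for Fac1 = 0.69² + (-0.14)² + 0.32² + 0.15² + (-0.02)² + 0.08² + 0.83² + 0.46² = 0.4761 + 0.0196 + 0.1024 + 0.0225 + 0.0004 + 0.0064 + 0.6889 + 0.2116 = 1.5279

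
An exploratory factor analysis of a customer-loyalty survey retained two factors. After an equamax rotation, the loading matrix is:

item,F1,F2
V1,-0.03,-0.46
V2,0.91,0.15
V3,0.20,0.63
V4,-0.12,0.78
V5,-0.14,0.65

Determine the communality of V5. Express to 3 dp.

0.442

h² = (-0.14)² + 0.65² = 0.0196 + 0.4225 = 0.4421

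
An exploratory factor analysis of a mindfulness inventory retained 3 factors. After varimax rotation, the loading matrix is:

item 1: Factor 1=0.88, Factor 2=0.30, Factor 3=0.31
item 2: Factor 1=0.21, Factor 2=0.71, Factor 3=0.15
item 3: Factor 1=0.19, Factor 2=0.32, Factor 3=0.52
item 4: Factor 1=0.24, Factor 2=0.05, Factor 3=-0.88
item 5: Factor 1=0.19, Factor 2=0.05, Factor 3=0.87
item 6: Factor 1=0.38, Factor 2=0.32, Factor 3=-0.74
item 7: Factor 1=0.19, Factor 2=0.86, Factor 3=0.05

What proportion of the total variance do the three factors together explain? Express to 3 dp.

0.735

Communalities: 0.9605, 0.5707, 0.4089, 0.8345, 0.7955, 0.7944, 0.7782; Σh² = 5.1427.
Total variance with 7 standardized items is 7, so the solution explains 5.1427/7 = 0.7347.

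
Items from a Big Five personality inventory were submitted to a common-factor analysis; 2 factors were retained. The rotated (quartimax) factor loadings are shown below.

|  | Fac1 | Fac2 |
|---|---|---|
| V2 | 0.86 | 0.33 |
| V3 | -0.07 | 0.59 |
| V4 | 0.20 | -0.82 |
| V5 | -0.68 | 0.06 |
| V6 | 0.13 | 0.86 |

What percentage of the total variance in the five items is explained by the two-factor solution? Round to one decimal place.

SS loadings by factor: 1.2638, 1.8726; total = 3.1364.
Total variance with 5 standardized items is 5, so the solution explains 3.1364/5 = 0.6273 = 62.73%.

62.7%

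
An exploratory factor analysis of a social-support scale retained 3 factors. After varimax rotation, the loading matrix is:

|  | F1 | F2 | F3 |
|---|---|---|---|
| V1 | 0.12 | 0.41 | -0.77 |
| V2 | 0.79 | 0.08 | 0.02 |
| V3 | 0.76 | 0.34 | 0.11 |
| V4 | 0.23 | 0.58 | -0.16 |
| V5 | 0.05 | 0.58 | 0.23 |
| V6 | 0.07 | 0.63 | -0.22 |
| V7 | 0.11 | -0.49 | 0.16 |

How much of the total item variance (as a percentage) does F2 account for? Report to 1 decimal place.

22.9%

SS loadings for F2 = 0.41² + 0.08² + 0.34² + 0.58² + 0.58² + 0.63² + (-0.49)² = 1.5999
With 7 standardized items, total variance = 7. Proportion = 1.5999/7 = 0.2286 → 22.86%.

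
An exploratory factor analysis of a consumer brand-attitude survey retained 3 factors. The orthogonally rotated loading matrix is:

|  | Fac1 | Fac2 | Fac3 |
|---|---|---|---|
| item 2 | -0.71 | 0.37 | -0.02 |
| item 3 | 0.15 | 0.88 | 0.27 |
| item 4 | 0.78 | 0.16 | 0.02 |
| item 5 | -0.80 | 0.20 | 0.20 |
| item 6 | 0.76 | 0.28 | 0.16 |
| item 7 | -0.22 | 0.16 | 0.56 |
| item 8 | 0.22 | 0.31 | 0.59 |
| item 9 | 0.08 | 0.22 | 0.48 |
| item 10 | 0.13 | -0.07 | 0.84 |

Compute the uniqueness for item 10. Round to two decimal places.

0.27

h² = 0.13² + (-0.07)² + 0.84² = 0.0169 + 0.0049 + 0.7056 = 0.7274
Uniqueness u² = 1 − h² = 1 − 0.7274 = 0.2726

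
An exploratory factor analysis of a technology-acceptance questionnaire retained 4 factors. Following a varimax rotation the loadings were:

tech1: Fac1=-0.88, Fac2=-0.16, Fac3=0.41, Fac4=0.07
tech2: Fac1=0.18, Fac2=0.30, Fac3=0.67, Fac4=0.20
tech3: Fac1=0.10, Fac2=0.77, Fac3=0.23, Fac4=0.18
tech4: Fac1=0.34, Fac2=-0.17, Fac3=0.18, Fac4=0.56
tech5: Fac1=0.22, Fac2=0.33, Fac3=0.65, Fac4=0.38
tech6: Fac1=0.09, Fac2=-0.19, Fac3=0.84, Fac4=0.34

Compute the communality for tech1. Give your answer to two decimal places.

0.97

h² = (-0.88)² + (-0.16)² + 0.41² + 0.07² = 0.7744 + 0.0256 + 0.1681 + 0.0049 = 0.9730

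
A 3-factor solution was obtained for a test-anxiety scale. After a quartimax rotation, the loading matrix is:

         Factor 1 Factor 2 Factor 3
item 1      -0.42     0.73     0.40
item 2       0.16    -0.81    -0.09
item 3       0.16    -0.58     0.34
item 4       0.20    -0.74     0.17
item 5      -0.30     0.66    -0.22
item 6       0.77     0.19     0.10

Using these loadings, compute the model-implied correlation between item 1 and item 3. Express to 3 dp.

r̂ = Σ λ_i·λ_j across factors = (-0.42)(0.16) + (0.73)(-0.58) + (0.40)(0.34)
  = -0.0672 -0.4234 +0.1360 = -0.3546

-0.355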